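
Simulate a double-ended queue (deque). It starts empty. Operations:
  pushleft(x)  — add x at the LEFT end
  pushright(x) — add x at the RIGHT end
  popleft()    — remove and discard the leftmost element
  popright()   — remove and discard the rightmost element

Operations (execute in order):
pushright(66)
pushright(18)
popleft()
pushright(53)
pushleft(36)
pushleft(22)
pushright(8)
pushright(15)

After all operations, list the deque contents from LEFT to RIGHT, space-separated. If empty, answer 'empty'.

Answer: 22 36 18 53 8 15

Derivation:
pushright(66): [66]
pushright(18): [66, 18]
popleft(): [18]
pushright(53): [18, 53]
pushleft(36): [36, 18, 53]
pushleft(22): [22, 36, 18, 53]
pushright(8): [22, 36, 18, 53, 8]
pushright(15): [22, 36, 18, 53, 8, 15]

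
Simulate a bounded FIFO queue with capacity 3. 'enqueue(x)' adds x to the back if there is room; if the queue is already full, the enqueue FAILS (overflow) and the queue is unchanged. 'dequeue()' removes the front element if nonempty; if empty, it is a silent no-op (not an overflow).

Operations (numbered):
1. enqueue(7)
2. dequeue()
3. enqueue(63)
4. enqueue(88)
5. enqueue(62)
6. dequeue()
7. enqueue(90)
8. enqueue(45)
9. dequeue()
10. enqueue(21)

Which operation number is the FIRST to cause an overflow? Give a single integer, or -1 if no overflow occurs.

1. enqueue(7): size=1
2. dequeue(): size=0
3. enqueue(63): size=1
4. enqueue(88): size=2
5. enqueue(62): size=3
6. dequeue(): size=2
7. enqueue(90): size=3
8. enqueue(45): size=3=cap → OVERFLOW (fail)
9. dequeue(): size=2
10. enqueue(21): size=3

Answer: 8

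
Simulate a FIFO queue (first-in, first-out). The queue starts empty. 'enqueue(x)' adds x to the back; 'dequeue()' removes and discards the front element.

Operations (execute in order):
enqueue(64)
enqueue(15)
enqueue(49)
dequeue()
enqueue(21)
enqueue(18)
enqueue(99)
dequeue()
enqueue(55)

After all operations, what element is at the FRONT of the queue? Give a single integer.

Answer: 49

Derivation:
enqueue(64): queue = [64]
enqueue(15): queue = [64, 15]
enqueue(49): queue = [64, 15, 49]
dequeue(): queue = [15, 49]
enqueue(21): queue = [15, 49, 21]
enqueue(18): queue = [15, 49, 21, 18]
enqueue(99): queue = [15, 49, 21, 18, 99]
dequeue(): queue = [49, 21, 18, 99]
enqueue(55): queue = [49, 21, 18, 99, 55]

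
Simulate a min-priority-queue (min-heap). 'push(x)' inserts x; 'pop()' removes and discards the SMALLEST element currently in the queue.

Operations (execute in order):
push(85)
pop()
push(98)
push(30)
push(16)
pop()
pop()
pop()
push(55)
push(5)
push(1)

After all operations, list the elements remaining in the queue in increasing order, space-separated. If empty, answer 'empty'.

Answer: 1 5 55

Derivation:
push(85): heap contents = [85]
pop() → 85: heap contents = []
push(98): heap contents = [98]
push(30): heap contents = [30, 98]
push(16): heap contents = [16, 30, 98]
pop() → 16: heap contents = [30, 98]
pop() → 30: heap contents = [98]
pop() → 98: heap contents = []
push(55): heap contents = [55]
push(5): heap contents = [5, 55]
push(1): heap contents = [1, 5, 55]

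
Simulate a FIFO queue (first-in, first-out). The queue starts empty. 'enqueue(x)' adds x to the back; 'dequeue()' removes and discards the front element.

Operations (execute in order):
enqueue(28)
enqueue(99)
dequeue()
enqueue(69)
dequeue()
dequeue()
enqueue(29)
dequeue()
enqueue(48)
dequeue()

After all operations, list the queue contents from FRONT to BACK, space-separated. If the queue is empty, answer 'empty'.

enqueue(28): [28]
enqueue(99): [28, 99]
dequeue(): [99]
enqueue(69): [99, 69]
dequeue(): [69]
dequeue(): []
enqueue(29): [29]
dequeue(): []
enqueue(48): [48]
dequeue(): []

Answer: empty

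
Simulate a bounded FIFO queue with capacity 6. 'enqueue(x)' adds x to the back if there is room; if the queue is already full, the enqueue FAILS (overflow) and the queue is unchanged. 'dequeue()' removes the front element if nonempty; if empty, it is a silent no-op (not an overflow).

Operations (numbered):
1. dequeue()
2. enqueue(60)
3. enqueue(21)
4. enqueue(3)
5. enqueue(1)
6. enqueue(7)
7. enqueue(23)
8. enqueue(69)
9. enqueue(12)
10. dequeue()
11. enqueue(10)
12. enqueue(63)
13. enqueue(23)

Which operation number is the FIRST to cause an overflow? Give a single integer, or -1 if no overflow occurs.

1. dequeue(): empty, no-op, size=0
2. enqueue(60): size=1
3. enqueue(21): size=2
4. enqueue(3): size=3
5. enqueue(1): size=4
6. enqueue(7): size=5
7. enqueue(23): size=6
8. enqueue(69): size=6=cap → OVERFLOW (fail)
9. enqueue(12): size=6=cap → OVERFLOW (fail)
10. dequeue(): size=5
11. enqueue(10): size=6
12. enqueue(63): size=6=cap → OVERFLOW (fail)
13. enqueue(23): size=6=cap → OVERFLOW (fail)

Answer: 8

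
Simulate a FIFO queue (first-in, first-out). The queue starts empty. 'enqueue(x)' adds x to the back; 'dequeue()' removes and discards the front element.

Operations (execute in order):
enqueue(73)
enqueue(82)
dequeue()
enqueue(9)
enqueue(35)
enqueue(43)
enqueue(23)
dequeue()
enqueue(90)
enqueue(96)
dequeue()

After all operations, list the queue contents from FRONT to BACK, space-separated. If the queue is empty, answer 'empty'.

enqueue(73): [73]
enqueue(82): [73, 82]
dequeue(): [82]
enqueue(9): [82, 9]
enqueue(35): [82, 9, 35]
enqueue(43): [82, 9, 35, 43]
enqueue(23): [82, 9, 35, 43, 23]
dequeue(): [9, 35, 43, 23]
enqueue(90): [9, 35, 43, 23, 90]
enqueue(96): [9, 35, 43, 23, 90, 96]
dequeue(): [35, 43, 23, 90, 96]

Answer: 35 43 23 90 96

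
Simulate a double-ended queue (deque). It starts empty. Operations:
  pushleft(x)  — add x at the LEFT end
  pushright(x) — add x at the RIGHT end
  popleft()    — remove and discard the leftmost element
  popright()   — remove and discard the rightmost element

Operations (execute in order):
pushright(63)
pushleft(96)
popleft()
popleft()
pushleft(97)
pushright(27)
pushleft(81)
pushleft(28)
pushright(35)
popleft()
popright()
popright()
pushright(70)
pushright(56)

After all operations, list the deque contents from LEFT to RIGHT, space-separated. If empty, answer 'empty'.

Answer: 81 97 70 56

Derivation:
pushright(63): [63]
pushleft(96): [96, 63]
popleft(): [63]
popleft(): []
pushleft(97): [97]
pushright(27): [97, 27]
pushleft(81): [81, 97, 27]
pushleft(28): [28, 81, 97, 27]
pushright(35): [28, 81, 97, 27, 35]
popleft(): [81, 97, 27, 35]
popright(): [81, 97, 27]
popright(): [81, 97]
pushright(70): [81, 97, 70]
pushright(56): [81, 97, 70, 56]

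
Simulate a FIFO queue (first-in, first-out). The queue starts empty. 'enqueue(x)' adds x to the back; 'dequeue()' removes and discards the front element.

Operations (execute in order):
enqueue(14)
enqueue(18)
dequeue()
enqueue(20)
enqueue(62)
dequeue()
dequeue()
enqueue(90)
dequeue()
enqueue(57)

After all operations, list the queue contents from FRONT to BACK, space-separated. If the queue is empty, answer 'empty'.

Answer: 90 57

Derivation:
enqueue(14): [14]
enqueue(18): [14, 18]
dequeue(): [18]
enqueue(20): [18, 20]
enqueue(62): [18, 20, 62]
dequeue(): [20, 62]
dequeue(): [62]
enqueue(90): [62, 90]
dequeue(): [90]
enqueue(57): [90, 57]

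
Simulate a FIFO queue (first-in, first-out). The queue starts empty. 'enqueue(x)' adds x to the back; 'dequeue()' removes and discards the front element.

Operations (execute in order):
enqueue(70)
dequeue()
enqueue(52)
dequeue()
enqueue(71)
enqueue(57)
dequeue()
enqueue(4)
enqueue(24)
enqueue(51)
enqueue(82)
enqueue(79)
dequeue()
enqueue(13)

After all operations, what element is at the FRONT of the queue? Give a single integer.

Answer: 4

Derivation:
enqueue(70): queue = [70]
dequeue(): queue = []
enqueue(52): queue = [52]
dequeue(): queue = []
enqueue(71): queue = [71]
enqueue(57): queue = [71, 57]
dequeue(): queue = [57]
enqueue(4): queue = [57, 4]
enqueue(24): queue = [57, 4, 24]
enqueue(51): queue = [57, 4, 24, 51]
enqueue(82): queue = [57, 4, 24, 51, 82]
enqueue(79): queue = [57, 4, 24, 51, 82, 79]
dequeue(): queue = [4, 24, 51, 82, 79]
enqueue(13): queue = [4, 24, 51, 82, 79, 13]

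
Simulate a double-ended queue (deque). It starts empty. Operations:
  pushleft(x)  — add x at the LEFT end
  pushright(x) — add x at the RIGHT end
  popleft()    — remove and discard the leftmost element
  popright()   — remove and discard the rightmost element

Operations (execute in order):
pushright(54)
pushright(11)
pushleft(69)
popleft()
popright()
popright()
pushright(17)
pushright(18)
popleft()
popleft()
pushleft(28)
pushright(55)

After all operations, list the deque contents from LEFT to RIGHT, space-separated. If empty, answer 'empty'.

pushright(54): [54]
pushright(11): [54, 11]
pushleft(69): [69, 54, 11]
popleft(): [54, 11]
popright(): [54]
popright(): []
pushright(17): [17]
pushright(18): [17, 18]
popleft(): [18]
popleft(): []
pushleft(28): [28]
pushright(55): [28, 55]

Answer: 28 55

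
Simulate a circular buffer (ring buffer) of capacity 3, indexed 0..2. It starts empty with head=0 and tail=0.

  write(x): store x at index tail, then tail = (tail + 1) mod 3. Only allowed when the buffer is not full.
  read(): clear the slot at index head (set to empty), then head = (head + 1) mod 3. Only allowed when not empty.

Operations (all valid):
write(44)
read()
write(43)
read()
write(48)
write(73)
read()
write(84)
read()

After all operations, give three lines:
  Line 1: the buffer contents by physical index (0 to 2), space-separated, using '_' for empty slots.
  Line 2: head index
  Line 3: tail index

Answer: _ 84 _
1
2

Derivation:
write(44): buf=[44 _ _], head=0, tail=1, size=1
read(): buf=[_ _ _], head=1, tail=1, size=0
write(43): buf=[_ 43 _], head=1, tail=2, size=1
read(): buf=[_ _ _], head=2, tail=2, size=0
write(48): buf=[_ _ 48], head=2, tail=0, size=1
write(73): buf=[73 _ 48], head=2, tail=1, size=2
read(): buf=[73 _ _], head=0, tail=1, size=1
write(84): buf=[73 84 _], head=0, tail=2, size=2
read(): buf=[_ 84 _], head=1, tail=2, size=1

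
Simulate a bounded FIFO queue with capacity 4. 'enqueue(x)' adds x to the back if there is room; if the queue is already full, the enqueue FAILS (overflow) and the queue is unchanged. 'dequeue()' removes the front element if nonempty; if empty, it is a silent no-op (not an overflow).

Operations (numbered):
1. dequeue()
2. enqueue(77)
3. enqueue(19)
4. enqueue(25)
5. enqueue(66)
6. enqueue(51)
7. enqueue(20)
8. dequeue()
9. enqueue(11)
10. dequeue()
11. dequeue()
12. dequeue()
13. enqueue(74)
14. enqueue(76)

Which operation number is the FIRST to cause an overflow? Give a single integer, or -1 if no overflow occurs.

Answer: 6

Derivation:
1. dequeue(): empty, no-op, size=0
2. enqueue(77): size=1
3. enqueue(19): size=2
4. enqueue(25): size=3
5. enqueue(66): size=4
6. enqueue(51): size=4=cap → OVERFLOW (fail)
7. enqueue(20): size=4=cap → OVERFLOW (fail)
8. dequeue(): size=3
9. enqueue(11): size=4
10. dequeue(): size=3
11. dequeue(): size=2
12. dequeue(): size=1
13. enqueue(74): size=2
14. enqueue(76): size=3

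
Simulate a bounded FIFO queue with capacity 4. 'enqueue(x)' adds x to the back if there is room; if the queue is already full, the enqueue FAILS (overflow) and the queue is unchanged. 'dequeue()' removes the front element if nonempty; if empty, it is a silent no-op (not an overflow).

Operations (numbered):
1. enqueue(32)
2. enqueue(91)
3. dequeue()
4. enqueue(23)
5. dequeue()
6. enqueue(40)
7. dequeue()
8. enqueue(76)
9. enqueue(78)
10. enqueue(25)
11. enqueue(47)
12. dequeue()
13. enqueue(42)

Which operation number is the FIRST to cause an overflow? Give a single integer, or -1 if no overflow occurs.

Answer: 11

Derivation:
1. enqueue(32): size=1
2. enqueue(91): size=2
3. dequeue(): size=1
4. enqueue(23): size=2
5. dequeue(): size=1
6. enqueue(40): size=2
7. dequeue(): size=1
8. enqueue(76): size=2
9. enqueue(78): size=3
10. enqueue(25): size=4
11. enqueue(47): size=4=cap → OVERFLOW (fail)
12. dequeue(): size=3
13. enqueue(42): size=4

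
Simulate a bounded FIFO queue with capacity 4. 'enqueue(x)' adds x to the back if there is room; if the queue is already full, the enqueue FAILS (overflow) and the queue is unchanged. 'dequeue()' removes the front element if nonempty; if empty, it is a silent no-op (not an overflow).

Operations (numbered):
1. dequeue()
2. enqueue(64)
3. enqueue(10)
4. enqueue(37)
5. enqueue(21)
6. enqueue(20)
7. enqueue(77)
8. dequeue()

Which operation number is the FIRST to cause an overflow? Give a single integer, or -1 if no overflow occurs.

1. dequeue(): empty, no-op, size=0
2. enqueue(64): size=1
3. enqueue(10): size=2
4. enqueue(37): size=3
5. enqueue(21): size=4
6. enqueue(20): size=4=cap → OVERFLOW (fail)
7. enqueue(77): size=4=cap → OVERFLOW (fail)
8. dequeue(): size=3

Answer: 6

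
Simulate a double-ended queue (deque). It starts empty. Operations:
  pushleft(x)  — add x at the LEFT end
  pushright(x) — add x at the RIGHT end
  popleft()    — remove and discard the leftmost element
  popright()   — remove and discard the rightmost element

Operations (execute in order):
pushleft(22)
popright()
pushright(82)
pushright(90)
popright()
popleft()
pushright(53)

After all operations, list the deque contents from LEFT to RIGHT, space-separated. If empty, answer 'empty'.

Answer: 53

Derivation:
pushleft(22): [22]
popright(): []
pushright(82): [82]
pushright(90): [82, 90]
popright(): [82]
popleft(): []
pushright(53): [53]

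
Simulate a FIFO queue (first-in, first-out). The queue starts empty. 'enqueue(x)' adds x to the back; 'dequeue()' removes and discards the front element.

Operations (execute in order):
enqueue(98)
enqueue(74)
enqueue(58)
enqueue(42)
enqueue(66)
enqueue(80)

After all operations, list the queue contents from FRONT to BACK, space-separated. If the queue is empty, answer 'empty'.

Answer: 98 74 58 42 66 80

Derivation:
enqueue(98): [98]
enqueue(74): [98, 74]
enqueue(58): [98, 74, 58]
enqueue(42): [98, 74, 58, 42]
enqueue(66): [98, 74, 58, 42, 66]
enqueue(80): [98, 74, 58, 42, 66, 80]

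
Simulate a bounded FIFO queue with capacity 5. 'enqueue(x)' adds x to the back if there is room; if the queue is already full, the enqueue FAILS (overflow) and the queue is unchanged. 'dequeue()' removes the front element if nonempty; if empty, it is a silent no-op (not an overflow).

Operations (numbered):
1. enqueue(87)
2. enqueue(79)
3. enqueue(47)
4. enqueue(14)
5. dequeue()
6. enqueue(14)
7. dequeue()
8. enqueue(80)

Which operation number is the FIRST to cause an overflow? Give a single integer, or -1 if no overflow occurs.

1. enqueue(87): size=1
2. enqueue(79): size=2
3. enqueue(47): size=3
4. enqueue(14): size=4
5. dequeue(): size=3
6. enqueue(14): size=4
7. dequeue(): size=3
8. enqueue(80): size=4

Answer: -1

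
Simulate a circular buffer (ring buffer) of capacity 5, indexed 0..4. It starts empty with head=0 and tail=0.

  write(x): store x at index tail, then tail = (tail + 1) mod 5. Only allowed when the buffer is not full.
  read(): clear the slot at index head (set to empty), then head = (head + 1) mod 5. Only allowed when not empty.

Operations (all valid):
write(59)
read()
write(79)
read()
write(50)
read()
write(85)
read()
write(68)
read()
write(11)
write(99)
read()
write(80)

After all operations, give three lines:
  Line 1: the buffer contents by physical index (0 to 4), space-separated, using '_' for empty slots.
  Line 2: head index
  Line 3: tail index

Answer: _ 99 80 _ _
1
3

Derivation:
write(59): buf=[59 _ _ _ _], head=0, tail=1, size=1
read(): buf=[_ _ _ _ _], head=1, tail=1, size=0
write(79): buf=[_ 79 _ _ _], head=1, tail=2, size=1
read(): buf=[_ _ _ _ _], head=2, tail=2, size=0
write(50): buf=[_ _ 50 _ _], head=2, tail=3, size=1
read(): buf=[_ _ _ _ _], head=3, tail=3, size=0
write(85): buf=[_ _ _ 85 _], head=3, tail=4, size=1
read(): buf=[_ _ _ _ _], head=4, tail=4, size=0
write(68): buf=[_ _ _ _ 68], head=4, tail=0, size=1
read(): buf=[_ _ _ _ _], head=0, tail=0, size=0
write(11): buf=[11 _ _ _ _], head=0, tail=1, size=1
write(99): buf=[11 99 _ _ _], head=0, tail=2, size=2
read(): buf=[_ 99 _ _ _], head=1, tail=2, size=1
write(80): buf=[_ 99 80 _ _], head=1, tail=3, size=2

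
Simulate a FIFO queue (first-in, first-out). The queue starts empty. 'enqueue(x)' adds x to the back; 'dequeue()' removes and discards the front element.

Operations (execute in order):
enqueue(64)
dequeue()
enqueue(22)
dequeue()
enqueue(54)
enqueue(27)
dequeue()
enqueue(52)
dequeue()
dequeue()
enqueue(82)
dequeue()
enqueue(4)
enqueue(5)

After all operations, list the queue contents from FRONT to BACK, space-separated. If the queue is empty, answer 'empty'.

enqueue(64): [64]
dequeue(): []
enqueue(22): [22]
dequeue(): []
enqueue(54): [54]
enqueue(27): [54, 27]
dequeue(): [27]
enqueue(52): [27, 52]
dequeue(): [52]
dequeue(): []
enqueue(82): [82]
dequeue(): []
enqueue(4): [4]
enqueue(5): [4, 5]

Answer: 4 5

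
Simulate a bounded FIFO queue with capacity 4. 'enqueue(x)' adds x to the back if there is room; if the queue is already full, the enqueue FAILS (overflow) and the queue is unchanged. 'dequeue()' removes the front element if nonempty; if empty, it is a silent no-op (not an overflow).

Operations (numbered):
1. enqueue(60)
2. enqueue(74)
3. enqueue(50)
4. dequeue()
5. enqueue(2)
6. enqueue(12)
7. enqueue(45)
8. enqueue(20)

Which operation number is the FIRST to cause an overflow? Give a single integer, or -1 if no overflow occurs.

1. enqueue(60): size=1
2. enqueue(74): size=2
3. enqueue(50): size=3
4. dequeue(): size=2
5. enqueue(2): size=3
6. enqueue(12): size=4
7. enqueue(45): size=4=cap → OVERFLOW (fail)
8. enqueue(20): size=4=cap → OVERFLOW (fail)

Answer: 7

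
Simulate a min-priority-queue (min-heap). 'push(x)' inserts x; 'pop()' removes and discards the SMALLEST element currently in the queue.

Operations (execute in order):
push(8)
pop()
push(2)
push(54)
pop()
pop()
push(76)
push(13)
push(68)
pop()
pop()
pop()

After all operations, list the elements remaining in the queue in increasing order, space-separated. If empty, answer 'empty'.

push(8): heap contents = [8]
pop() → 8: heap contents = []
push(2): heap contents = [2]
push(54): heap contents = [2, 54]
pop() → 2: heap contents = [54]
pop() → 54: heap contents = []
push(76): heap contents = [76]
push(13): heap contents = [13, 76]
push(68): heap contents = [13, 68, 76]
pop() → 13: heap contents = [68, 76]
pop() → 68: heap contents = [76]
pop() → 76: heap contents = []

Answer: empty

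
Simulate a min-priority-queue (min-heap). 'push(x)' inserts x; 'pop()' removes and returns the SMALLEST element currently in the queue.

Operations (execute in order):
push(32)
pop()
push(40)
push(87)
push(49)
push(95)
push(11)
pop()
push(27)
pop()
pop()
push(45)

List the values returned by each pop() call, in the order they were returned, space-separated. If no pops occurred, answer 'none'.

Answer: 32 11 27 40

Derivation:
push(32): heap contents = [32]
pop() → 32: heap contents = []
push(40): heap contents = [40]
push(87): heap contents = [40, 87]
push(49): heap contents = [40, 49, 87]
push(95): heap contents = [40, 49, 87, 95]
push(11): heap contents = [11, 40, 49, 87, 95]
pop() → 11: heap contents = [40, 49, 87, 95]
push(27): heap contents = [27, 40, 49, 87, 95]
pop() → 27: heap contents = [40, 49, 87, 95]
pop() → 40: heap contents = [49, 87, 95]
push(45): heap contents = [45, 49, 87, 95]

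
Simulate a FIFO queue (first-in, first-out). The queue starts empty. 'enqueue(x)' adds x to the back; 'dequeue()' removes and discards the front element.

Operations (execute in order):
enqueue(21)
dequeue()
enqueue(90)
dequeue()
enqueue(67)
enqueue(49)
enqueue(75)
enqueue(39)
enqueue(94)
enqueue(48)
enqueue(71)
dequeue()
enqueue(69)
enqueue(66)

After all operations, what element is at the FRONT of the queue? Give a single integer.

enqueue(21): queue = [21]
dequeue(): queue = []
enqueue(90): queue = [90]
dequeue(): queue = []
enqueue(67): queue = [67]
enqueue(49): queue = [67, 49]
enqueue(75): queue = [67, 49, 75]
enqueue(39): queue = [67, 49, 75, 39]
enqueue(94): queue = [67, 49, 75, 39, 94]
enqueue(48): queue = [67, 49, 75, 39, 94, 48]
enqueue(71): queue = [67, 49, 75, 39, 94, 48, 71]
dequeue(): queue = [49, 75, 39, 94, 48, 71]
enqueue(69): queue = [49, 75, 39, 94, 48, 71, 69]
enqueue(66): queue = [49, 75, 39, 94, 48, 71, 69, 66]

Answer: 49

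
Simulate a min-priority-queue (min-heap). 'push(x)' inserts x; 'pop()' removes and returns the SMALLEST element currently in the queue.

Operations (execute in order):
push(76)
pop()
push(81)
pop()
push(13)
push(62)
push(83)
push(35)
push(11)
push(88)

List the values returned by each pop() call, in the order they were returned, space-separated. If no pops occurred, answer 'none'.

Answer: 76 81

Derivation:
push(76): heap contents = [76]
pop() → 76: heap contents = []
push(81): heap contents = [81]
pop() → 81: heap contents = []
push(13): heap contents = [13]
push(62): heap contents = [13, 62]
push(83): heap contents = [13, 62, 83]
push(35): heap contents = [13, 35, 62, 83]
push(11): heap contents = [11, 13, 35, 62, 83]
push(88): heap contents = [11, 13, 35, 62, 83, 88]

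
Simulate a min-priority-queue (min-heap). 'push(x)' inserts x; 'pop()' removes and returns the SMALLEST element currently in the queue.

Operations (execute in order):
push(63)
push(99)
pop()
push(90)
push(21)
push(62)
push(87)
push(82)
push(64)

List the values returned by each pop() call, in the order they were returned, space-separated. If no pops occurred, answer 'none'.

push(63): heap contents = [63]
push(99): heap contents = [63, 99]
pop() → 63: heap contents = [99]
push(90): heap contents = [90, 99]
push(21): heap contents = [21, 90, 99]
push(62): heap contents = [21, 62, 90, 99]
push(87): heap contents = [21, 62, 87, 90, 99]
push(82): heap contents = [21, 62, 82, 87, 90, 99]
push(64): heap contents = [21, 62, 64, 82, 87, 90, 99]

Answer: 63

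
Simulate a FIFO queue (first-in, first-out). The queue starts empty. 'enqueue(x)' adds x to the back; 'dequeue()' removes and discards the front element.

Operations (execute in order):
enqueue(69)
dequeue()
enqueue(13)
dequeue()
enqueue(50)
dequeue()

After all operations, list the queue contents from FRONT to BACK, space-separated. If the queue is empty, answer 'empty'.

Answer: empty

Derivation:
enqueue(69): [69]
dequeue(): []
enqueue(13): [13]
dequeue(): []
enqueue(50): [50]
dequeue(): []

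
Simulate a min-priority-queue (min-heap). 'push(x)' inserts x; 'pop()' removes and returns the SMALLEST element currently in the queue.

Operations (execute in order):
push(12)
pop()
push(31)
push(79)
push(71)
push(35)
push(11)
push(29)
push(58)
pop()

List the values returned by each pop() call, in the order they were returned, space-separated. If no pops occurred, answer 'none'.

push(12): heap contents = [12]
pop() → 12: heap contents = []
push(31): heap contents = [31]
push(79): heap contents = [31, 79]
push(71): heap contents = [31, 71, 79]
push(35): heap contents = [31, 35, 71, 79]
push(11): heap contents = [11, 31, 35, 71, 79]
push(29): heap contents = [11, 29, 31, 35, 71, 79]
push(58): heap contents = [11, 29, 31, 35, 58, 71, 79]
pop() → 11: heap contents = [29, 31, 35, 58, 71, 79]

Answer: 12 11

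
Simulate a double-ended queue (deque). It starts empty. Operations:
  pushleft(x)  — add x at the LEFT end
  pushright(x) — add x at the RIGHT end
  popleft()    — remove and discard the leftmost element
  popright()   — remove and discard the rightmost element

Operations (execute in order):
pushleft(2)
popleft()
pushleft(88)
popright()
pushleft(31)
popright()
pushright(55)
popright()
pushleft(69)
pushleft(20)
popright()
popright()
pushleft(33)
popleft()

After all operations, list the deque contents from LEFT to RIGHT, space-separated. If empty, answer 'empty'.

pushleft(2): [2]
popleft(): []
pushleft(88): [88]
popright(): []
pushleft(31): [31]
popright(): []
pushright(55): [55]
popright(): []
pushleft(69): [69]
pushleft(20): [20, 69]
popright(): [20]
popright(): []
pushleft(33): [33]
popleft(): []

Answer: empty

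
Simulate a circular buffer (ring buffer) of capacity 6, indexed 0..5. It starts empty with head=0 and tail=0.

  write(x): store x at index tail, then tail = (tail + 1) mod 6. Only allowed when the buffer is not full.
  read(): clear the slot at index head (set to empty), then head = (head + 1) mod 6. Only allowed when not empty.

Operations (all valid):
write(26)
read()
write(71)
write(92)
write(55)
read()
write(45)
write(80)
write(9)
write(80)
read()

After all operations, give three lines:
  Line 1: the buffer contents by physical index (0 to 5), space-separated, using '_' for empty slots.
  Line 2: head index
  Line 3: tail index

write(26): buf=[26 _ _ _ _ _], head=0, tail=1, size=1
read(): buf=[_ _ _ _ _ _], head=1, tail=1, size=0
write(71): buf=[_ 71 _ _ _ _], head=1, tail=2, size=1
write(92): buf=[_ 71 92 _ _ _], head=1, tail=3, size=2
write(55): buf=[_ 71 92 55 _ _], head=1, tail=4, size=3
read(): buf=[_ _ 92 55 _ _], head=2, tail=4, size=2
write(45): buf=[_ _ 92 55 45 _], head=2, tail=5, size=3
write(80): buf=[_ _ 92 55 45 80], head=2, tail=0, size=4
write(9): buf=[9 _ 92 55 45 80], head=2, tail=1, size=5
write(80): buf=[9 80 92 55 45 80], head=2, tail=2, size=6
read(): buf=[9 80 _ 55 45 80], head=3, tail=2, size=5

Answer: 9 80 _ 55 45 80
3
2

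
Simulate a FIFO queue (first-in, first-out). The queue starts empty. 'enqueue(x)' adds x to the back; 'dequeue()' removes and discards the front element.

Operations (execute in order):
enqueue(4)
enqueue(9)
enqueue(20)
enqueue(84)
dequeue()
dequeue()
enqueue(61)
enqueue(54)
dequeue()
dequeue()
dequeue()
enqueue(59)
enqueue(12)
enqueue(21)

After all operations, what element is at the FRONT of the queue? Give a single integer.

enqueue(4): queue = [4]
enqueue(9): queue = [4, 9]
enqueue(20): queue = [4, 9, 20]
enqueue(84): queue = [4, 9, 20, 84]
dequeue(): queue = [9, 20, 84]
dequeue(): queue = [20, 84]
enqueue(61): queue = [20, 84, 61]
enqueue(54): queue = [20, 84, 61, 54]
dequeue(): queue = [84, 61, 54]
dequeue(): queue = [61, 54]
dequeue(): queue = [54]
enqueue(59): queue = [54, 59]
enqueue(12): queue = [54, 59, 12]
enqueue(21): queue = [54, 59, 12, 21]

Answer: 54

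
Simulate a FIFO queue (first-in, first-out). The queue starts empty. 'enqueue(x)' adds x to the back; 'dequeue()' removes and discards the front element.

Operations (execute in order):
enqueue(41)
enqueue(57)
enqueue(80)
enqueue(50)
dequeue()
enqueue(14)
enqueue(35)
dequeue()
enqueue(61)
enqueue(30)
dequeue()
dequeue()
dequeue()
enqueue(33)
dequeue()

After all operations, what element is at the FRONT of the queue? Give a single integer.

Answer: 61

Derivation:
enqueue(41): queue = [41]
enqueue(57): queue = [41, 57]
enqueue(80): queue = [41, 57, 80]
enqueue(50): queue = [41, 57, 80, 50]
dequeue(): queue = [57, 80, 50]
enqueue(14): queue = [57, 80, 50, 14]
enqueue(35): queue = [57, 80, 50, 14, 35]
dequeue(): queue = [80, 50, 14, 35]
enqueue(61): queue = [80, 50, 14, 35, 61]
enqueue(30): queue = [80, 50, 14, 35, 61, 30]
dequeue(): queue = [50, 14, 35, 61, 30]
dequeue(): queue = [14, 35, 61, 30]
dequeue(): queue = [35, 61, 30]
enqueue(33): queue = [35, 61, 30, 33]
dequeue(): queue = [61, 30, 33]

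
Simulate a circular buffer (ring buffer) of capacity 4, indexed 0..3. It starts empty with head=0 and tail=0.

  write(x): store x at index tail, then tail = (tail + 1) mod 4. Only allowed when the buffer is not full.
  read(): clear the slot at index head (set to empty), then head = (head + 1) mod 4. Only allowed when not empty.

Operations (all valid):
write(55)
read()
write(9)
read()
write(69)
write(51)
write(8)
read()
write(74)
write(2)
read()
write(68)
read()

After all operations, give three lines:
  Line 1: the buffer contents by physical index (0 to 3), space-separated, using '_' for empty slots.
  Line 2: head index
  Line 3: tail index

write(55): buf=[55 _ _ _], head=0, tail=1, size=1
read(): buf=[_ _ _ _], head=1, tail=1, size=0
write(9): buf=[_ 9 _ _], head=1, tail=2, size=1
read(): buf=[_ _ _ _], head=2, tail=2, size=0
write(69): buf=[_ _ 69 _], head=2, tail=3, size=1
write(51): buf=[_ _ 69 51], head=2, tail=0, size=2
write(8): buf=[8 _ 69 51], head=2, tail=1, size=3
read(): buf=[8 _ _ 51], head=3, tail=1, size=2
write(74): buf=[8 74 _ 51], head=3, tail=2, size=3
write(2): buf=[8 74 2 51], head=3, tail=3, size=4
read(): buf=[8 74 2 _], head=0, tail=3, size=3
write(68): buf=[8 74 2 68], head=0, tail=0, size=4
read(): buf=[_ 74 2 68], head=1, tail=0, size=3

Answer: _ 74 2 68
1
0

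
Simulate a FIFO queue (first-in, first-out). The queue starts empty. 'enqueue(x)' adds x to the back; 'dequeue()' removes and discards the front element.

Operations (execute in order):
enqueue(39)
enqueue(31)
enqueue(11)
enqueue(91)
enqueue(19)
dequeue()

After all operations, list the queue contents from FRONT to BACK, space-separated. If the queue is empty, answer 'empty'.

Answer: 31 11 91 19

Derivation:
enqueue(39): [39]
enqueue(31): [39, 31]
enqueue(11): [39, 31, 11]
enqueue(91): [39, 31, 11, 91]
enqueue(19): [39, 31, 11, 91, 19]
dequeue(): [31, 11, 91, 19]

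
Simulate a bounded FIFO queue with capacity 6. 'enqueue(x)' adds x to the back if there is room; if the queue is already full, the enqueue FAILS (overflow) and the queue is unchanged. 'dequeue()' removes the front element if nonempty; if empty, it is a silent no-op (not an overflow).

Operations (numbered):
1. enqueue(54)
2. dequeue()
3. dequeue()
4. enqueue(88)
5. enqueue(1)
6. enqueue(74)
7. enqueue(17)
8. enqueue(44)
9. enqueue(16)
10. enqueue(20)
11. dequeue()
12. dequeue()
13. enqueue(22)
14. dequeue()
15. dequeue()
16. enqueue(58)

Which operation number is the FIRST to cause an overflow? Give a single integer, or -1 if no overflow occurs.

1. enqueue(54): size=1
2. dequeue(): size=0
3. dequeue(): empty, no-op, size=0
4. enqueue(88): size=1
5. enqueue(1): size=2
6. enqueue(74): size=3
7. enqueue(17): size=4
8. enqueue(44): size=5
9. enqueue(16): size=6
10. enqueue(20): size=6=cap → OVERFLOW (fail)
11. dequeue(): size=5
12. dequeue(): size=4
13. enqueue(22): size=5
14. dequeue(): size=4
15. dequeue(): size=3
16. enqueue(58): size=4

Answer: 10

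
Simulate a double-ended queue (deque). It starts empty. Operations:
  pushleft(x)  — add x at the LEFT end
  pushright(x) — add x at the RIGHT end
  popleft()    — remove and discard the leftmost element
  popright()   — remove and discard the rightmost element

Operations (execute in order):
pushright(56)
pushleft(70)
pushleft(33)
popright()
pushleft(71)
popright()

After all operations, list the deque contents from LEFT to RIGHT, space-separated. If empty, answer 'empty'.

Answer: 71 33

Derivation:
pushright(56): [56]
pushleft(70): [70, 56]
pushleft(33): [33, 70, 56]
popright(): [33, 70]
pushleft(71): [71, 33, 70]
popright(): [71, 33]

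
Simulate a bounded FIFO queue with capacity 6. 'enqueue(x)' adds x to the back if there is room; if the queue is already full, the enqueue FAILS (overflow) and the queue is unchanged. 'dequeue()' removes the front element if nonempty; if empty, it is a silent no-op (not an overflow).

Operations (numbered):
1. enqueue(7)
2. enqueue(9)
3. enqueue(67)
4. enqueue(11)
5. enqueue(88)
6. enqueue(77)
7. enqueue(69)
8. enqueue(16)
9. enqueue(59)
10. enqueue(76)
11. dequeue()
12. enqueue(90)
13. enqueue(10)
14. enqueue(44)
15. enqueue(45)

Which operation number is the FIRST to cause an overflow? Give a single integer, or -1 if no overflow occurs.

1. enqueue(7): size=1
2. enqueue(9): size=2
3. enqueue(67): size=3
4. enqueue(11): size=4
5. enqueue(88): size=5
6. enqueue(77): size=6
7. enqueue(69): size=6=cap → OVERFLOW (fail)
8. enqueue(16): size=6=cap → OVERFLOW (fail)
9. enqueue(59): size=6=cap → OVERFLOW (fail)
10. enqueue(76): size=6=cap → OVERFLOW (fail)
11. dequeue(): size=5
12. enqueue(90): size=6
13. enqueue(10): size=6=cap → OVERFLOW (fail)
14. enqueue(44): size=6=cap → OVERFLOW (fail)
15. enqueue(45): size=6=cap → OVERFLOW (fail)

Answer: 7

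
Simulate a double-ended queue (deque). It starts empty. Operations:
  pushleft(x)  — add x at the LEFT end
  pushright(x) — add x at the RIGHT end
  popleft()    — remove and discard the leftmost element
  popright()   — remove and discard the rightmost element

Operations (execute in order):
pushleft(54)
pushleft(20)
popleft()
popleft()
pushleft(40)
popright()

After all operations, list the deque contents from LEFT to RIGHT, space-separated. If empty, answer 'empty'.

pushleft(54): [54]
pushleft(20): [20, 54]
popleft(): [54]
popleft(): []
pushleft(40): [40]
popright(): []

Answer: empty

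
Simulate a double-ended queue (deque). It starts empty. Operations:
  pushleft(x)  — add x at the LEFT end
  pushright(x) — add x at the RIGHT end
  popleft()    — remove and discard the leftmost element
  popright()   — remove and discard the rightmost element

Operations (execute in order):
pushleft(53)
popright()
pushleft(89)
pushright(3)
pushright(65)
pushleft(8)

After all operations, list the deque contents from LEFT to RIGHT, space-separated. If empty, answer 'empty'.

pushleft(53): [53]
popright(): []
pushleft(89): [89]
pushright(3): [89, 3]
pushright(65): [89, 3, 65]
pushleft(8): [8, 89, 3, 65]

Answer: 8 89 3 65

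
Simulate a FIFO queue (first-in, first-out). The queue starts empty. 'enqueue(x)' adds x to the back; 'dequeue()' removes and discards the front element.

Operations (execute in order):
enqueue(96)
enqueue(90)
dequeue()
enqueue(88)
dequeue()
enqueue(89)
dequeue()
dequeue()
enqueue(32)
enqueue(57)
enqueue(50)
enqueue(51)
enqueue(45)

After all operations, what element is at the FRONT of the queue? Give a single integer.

enqueue(96): queue = [96]
enqueue(90): queue = [96, 90]
dequeue(): queue = [90]
enqueue(88): queue = [90, 88]
dequeue(): queue = [88]
enqueue(89): queue = [88, 89]
dequeue(): queue = [89]
dequeue(): queue = []
enqueue(32): queue = [32]
enqueue(57): queue = [32, 57]
enqueue(50): queue = [32, 57, 50]
enqueue(51): queue = [32, 57, 50, 51]
enqueue(45): queue = [32, 57, 50, 51, 45]

Answer: 32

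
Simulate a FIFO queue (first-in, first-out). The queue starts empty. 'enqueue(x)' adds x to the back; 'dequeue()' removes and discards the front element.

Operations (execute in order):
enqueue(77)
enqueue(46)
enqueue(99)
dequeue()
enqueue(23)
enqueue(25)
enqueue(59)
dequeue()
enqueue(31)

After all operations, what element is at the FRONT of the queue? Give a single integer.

Answer: 99

Derivation:
enqueue(77): queue = [77]
enqueue(46): queue = [77, 46]
enqueue(99): queue = [77, 46, 99]
dequeue(): queue = [46, 99]
enqueue(23): queue = [46, 99, 23]
enqueue(25): queue = [46, 99, 23, 25]
enqueue(59): queue = [46, 99, 23, 25, 59]
dequeue(): queue = [99, 23, 25, 59]
enqueue(31): queue = [99, 23, 25, 59, 31]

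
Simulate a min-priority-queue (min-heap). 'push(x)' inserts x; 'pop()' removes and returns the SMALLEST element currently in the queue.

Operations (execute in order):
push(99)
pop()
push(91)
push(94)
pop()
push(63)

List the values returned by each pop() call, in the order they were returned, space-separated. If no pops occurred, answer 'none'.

Answer: 99 91

Derivation:
push(99): heap contents = [99]
pop() → 99: heap contents = []
push(91): heap contents = [91]
push(94): heap contents = [91, 94]
pop() → 91: heap contents = [94]
push(63): heap contents = [63, 94]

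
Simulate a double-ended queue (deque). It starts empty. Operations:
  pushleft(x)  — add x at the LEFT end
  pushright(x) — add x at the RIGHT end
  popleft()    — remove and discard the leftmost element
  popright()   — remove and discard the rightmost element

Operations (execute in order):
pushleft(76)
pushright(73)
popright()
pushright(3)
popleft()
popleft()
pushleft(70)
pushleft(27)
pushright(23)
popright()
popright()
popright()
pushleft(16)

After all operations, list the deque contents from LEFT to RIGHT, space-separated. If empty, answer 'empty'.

pushleft(76): [76]
pushright(73): [76, 73]
popright(): [76]
pushright(3): [76, 3]
popleft(): [3]
popleft(): []
pushleft(70): [70]
pushleft(27): [27, 70]
pushright(23): [27, 70, 23]
popright(): [27, 70]
popright(): [27]
popright(): []
pushleft(16): [16]

Answer: 16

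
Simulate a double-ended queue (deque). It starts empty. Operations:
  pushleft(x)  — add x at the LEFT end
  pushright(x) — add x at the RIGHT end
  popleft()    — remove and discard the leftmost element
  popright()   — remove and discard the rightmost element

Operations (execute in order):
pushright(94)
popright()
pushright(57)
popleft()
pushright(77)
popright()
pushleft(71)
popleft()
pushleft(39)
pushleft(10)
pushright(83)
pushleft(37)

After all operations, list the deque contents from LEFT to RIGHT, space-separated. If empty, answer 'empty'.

pushright(94): [94]
popright(): []
pushright(57): [57]
popleft(): []
pushright(77): [77]
popright(): []
pushleft(71): [71]
popleft(): []
pushleft(39): [39]
pushleft(10): [10, 39]
pushright(83): [10, 39, 83]
pushleft(37): [37, 10, 39, 83]

Answer: 37 10 39 83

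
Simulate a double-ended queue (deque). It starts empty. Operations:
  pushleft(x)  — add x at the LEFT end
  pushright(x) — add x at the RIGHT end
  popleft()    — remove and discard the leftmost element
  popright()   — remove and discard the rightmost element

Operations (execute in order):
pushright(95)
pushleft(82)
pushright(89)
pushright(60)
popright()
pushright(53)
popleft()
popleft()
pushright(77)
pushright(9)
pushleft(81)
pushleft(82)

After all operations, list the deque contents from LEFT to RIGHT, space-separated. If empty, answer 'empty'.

Answer: 82 81 89 53 77 9

Derivation:
pushright(95): [95]
pushleft(82): [82, 95]
pushright(89): [82, 95, 89]
pushright(60): [82, 95, 89, 60]
popright(): [82, 95, 89]
pushright(53): [82, 95, 89, 53]
popleft(): [95, 89, 53]
popleft(): [89, 53]
pushright(77): [89, 53, 77]
pushright(9): [89, 53, 77, 9]
pushleft(81): [81, 89, 53, 77, 9]
pushleft(82): [82, 81, 89, 53, 77, 9]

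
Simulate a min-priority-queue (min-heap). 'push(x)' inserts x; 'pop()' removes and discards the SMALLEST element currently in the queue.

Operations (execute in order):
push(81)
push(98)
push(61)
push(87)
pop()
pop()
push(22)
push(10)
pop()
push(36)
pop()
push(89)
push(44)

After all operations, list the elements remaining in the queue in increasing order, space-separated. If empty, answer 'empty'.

Answer: 36 44 87 89 98

Derivation:
push(81): heap contents = [81]
push(98): heap contents = [81, 98]
push(61): heap contents = [61, 81, 98]
push(87): heap contents = [61, 81, 87, 98]
pop() → 61: heap contents = [81, 87, 98]
pop() → 81: heap contents = [87, 98]
push(22): heap contents = [22, 87, 98]
push(10): heap contents = [10, 22, 87, 98]
pop() → 10: heap contents = [22, 87, 98]
push(36): heap contents = [22, 36, 87, 98]
pop() → 22: heap contents = [36, 87, 98]
push(89): heap contents = [36, 87, 89, 98]
push(44): heap contents = [36, 44, 87, 89, 98]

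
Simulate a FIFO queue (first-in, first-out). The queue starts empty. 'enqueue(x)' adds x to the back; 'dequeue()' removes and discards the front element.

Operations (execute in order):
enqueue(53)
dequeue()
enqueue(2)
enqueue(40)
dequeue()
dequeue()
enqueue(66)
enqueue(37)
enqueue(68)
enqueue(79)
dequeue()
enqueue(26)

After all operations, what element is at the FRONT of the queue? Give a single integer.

Answer: 37

Derivation:
enqueue(53): queue = [53]
dequeue(): queue = []
enqueue(2): queue = [2]
enqueue(40): queue = [2, 40]
dequeue(): queue = [40]
dequeue(): queue = []
enqueue(66): queue = [66]
enqueue(37): queue = [66, 37]
enqueue(68): queue = [66, 37, 68]
enqueue(79): queue = [66, 37, 68, 79]
dequeue(): queue = [37, 68, 79]
enqueue(26): queue = [37, 68, 79, 26]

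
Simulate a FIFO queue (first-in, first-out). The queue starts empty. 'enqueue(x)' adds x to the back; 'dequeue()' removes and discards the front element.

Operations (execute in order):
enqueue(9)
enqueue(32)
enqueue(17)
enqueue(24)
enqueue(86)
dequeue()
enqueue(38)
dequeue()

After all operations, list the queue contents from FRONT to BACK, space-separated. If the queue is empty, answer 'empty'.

enqueue(9): [9]
enqueue(32): [9, 32]
enqueue(17): [9, 32, 17]
enqueue(24): [9, 32, 17, 24]
enqueue(86): [9, 32, 17, 24, 86]
dequeue(): [32, 17, 24, 86]
enqueue(38): [32, 17, 24, 86, 38]
dequeue(): [17, 24, 86, 38]

Answer: 17 24 86 38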